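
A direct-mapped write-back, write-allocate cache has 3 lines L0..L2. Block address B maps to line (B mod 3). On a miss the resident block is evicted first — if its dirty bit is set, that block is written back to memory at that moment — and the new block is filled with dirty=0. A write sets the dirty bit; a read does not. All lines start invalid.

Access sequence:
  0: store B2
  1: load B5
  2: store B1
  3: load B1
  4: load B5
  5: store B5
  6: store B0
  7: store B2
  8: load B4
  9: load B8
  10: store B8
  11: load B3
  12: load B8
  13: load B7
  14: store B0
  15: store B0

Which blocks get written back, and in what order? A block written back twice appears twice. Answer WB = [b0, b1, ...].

WB = [2, 5, 1, 2, 0]

  0 | W B2 → L2 miss [D]
  1 | R B5 → L2 miss wb→B2 [-]
  2 | W B1 → L1 miss [D]
  3 | R B1 → L1 hit [D]
  4 | R B5 → L2 hit [-]
  5 | W B5 → L2 hit [D]
  6 | W B0 → L0 miss [D]
  7 | W B2 → L2 miss wb→B5 [D]
  8 | R B4 → L1 miss wb→B1 [-]
  9 | R B8 → L2 miss wb→B2 [-]
  10 | W B8 → L2 hit [D]
  11 | R B3 → L0 miss wb→B0 [-]
  12 | R B8 → L2 hit [D]
  13 | R B7 → L1 miss [-]
  14 | W B0 → L0 miss [D]
  15 | W B0 → L0 hit [D]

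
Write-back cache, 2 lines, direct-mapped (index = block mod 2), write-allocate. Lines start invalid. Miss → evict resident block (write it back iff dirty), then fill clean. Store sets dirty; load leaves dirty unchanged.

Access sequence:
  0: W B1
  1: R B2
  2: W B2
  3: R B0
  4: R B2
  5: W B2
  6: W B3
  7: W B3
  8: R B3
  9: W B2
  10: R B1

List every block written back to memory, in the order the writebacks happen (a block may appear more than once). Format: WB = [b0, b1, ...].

0: W B1 → L1 miss [D]
1: R B2 → L0 miss [-]
2: W B2 → L0 hit [D]
3: R B0 → L0 miss wb→B2 [-]
4: R B2 → L0 miss [-]
5: W B2 → L0 hit [D]
6: W B3 → L1 miss wb→B1 [D]
7: W B3 → L1 hit [D]
8: R B3 → L1 hit [D]
9: W B2 → L0 hit [D]
10: R B1 → L1 miss wb→B3 [-]

WB = [2, 1, 3]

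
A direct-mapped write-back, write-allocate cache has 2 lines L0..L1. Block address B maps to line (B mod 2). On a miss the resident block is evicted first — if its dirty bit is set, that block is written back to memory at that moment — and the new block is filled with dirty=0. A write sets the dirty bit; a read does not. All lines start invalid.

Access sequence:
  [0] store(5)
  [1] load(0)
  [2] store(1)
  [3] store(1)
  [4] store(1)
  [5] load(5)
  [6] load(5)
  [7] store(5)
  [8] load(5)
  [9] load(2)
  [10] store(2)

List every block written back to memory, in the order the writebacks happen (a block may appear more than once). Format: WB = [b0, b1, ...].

WB = [5, 1]

0: W B5 -> L1 miss  d=D]
1: R B0 -> L0 miss  d=-]
2: W B1 -> L1 miss wb->B5  d=D]
3: W B1 -> L1 hit  d=D]
4: W B1 -> L1 hit  d=D]
5: R B5 -> L1 miss wb->B1  d=-]
6: R B5 -> L1 hit  d=-]
7: W B5 -> L1 hit  d=D]
8: R B5 -> L1 hit  d=D]
9: R B2 -> L0 miss  d=-]
10: W B2 -> L0 hit  d=D]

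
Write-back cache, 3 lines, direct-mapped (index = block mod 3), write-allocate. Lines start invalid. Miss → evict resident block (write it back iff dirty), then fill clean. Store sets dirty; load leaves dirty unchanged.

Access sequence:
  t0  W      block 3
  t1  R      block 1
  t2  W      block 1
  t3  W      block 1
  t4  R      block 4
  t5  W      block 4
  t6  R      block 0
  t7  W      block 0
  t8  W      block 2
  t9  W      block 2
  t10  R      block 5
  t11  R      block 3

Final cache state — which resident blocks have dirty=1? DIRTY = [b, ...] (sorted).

  0 | W B3 → L0 miss [D]
  1 | R B1 → L1 miss [-]
  2 | W B1 → L1 hit [D]
  3 | W B1 → L1 hit [D]
  4 | R B4 → L1 miss wb→B1 [-]
  5 | W B4 → L1 hit [D]
  6 | R B0 → L0 miss wb→B3 [-]
  7 | W B0 → L0 hit [D]
  8 | W B2 → L2 miss [D]
  9 | W B2 → L2 hit [D]
  10 | R B5 → L2 miss wb→B2 [-]
  11 | R B3 → L0 miss wb→B0 [-]

DIRTY = [4]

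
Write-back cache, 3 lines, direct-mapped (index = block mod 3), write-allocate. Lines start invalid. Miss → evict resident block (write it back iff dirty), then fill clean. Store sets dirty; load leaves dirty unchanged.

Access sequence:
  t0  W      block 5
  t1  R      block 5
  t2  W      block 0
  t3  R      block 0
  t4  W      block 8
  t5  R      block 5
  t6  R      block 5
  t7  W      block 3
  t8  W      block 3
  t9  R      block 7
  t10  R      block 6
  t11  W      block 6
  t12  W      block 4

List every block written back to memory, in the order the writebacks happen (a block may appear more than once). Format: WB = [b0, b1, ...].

WB = [5, 8, 0, 3]

0: W B5 → L2 miss [D]
1: R B5 → L2 hit [D]
2: W B0 → L0 miss [D]
3: R B0 → L0 hit [D]
4: W B8 → L2 miss wb→B5 [D]
5: R B5 → L2 miss wb→B8 [-]
6: R B5 → L2 hit [-]
7: W B3 → L0 miss wb→B0 [D]
8: W B3 → L0 hit [D]
9: R B7 → L1 miss [-]
10: R B6 → L0 miss wb→B3 [-]
11: W B6 → L0 hit [D]
12: W B4 → L1 miss [D]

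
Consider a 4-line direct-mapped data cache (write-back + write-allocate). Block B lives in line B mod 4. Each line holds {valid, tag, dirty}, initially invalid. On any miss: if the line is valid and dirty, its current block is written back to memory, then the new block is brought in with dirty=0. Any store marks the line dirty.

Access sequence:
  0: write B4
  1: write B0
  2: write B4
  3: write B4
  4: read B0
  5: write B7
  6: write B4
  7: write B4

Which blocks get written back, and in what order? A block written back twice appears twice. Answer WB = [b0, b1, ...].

WB = [4, 0, 4]

0: W B4 → L0 miss [D]
1: W B0 → L0 miss wb→B4 [D]
2: W B4 → L0 miss wb→B0 [D]
3: W B4 → L0 hit [D]
4: R B0 → L0 miss wb→B4 [-]
5: W B7 → L3 miss [D]
6: W B4 → L0 miss [D]
7: W B4 → L0 hit [D]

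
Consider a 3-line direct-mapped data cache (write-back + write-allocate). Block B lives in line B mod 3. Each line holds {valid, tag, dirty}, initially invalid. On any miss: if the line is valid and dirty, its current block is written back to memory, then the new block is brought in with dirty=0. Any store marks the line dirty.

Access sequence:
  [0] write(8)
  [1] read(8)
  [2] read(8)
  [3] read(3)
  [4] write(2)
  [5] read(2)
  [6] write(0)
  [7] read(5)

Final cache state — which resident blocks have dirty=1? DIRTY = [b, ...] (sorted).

DIRTY = [0]

  0 | W B8 → L2 miss [D]
  1 | R B8 → L2 hit [D]
  2 | R B8 → L2 hit [D]
  3 | R B3 → L0 miss [-]
  4 | W B2 → L2 miss wb→B8 [D]
  5 | R B2 → L2 hit [D]
  6 | W B0 → L0 miss [D]
  7 | R B5 → L2 miss wb→B2 [-]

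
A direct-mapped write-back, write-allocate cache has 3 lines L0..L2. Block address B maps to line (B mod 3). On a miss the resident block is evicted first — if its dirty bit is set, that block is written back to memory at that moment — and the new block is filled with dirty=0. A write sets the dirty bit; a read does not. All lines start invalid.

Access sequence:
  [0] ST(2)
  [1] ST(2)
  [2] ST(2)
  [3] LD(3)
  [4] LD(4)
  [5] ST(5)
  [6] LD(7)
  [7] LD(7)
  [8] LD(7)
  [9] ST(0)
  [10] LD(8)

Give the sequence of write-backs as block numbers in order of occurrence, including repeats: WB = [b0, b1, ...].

WB = [2, 5]

0: W B2 → L2 miss [D]
1: W B2 → L2 hit [D]
2: W B2 → L2 hit [D]
3: R B3 → L0 miss [-]
4: R B4 → L1 miss [-]
5: W B5 → L2 miss wb→B2 [D]
6: R B7 → L1 miss [-]
7: R B7 → L1 hit [-]
8: R B7 → L1 hit [-]
9: W B0 → L0 miss [D]
10: R B8 → L2 miss wb→B5 [-]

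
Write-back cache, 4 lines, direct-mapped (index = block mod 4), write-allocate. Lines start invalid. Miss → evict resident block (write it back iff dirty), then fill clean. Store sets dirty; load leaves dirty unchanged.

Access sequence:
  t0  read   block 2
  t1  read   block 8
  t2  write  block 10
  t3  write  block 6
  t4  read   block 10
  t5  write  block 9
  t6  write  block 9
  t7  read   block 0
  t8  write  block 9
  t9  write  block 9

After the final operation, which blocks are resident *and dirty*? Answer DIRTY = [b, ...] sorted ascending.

  0 | R B2 → L2 miss [-]
  1 | R B8 → L0 miss [-]
  2 | W B10 → L2 miss [D]
  3 | W B6 → L2 miss wb→B10 [D]
  4 | R B10 → L2 miss wb→B6 [-]
  5 | W B9 → L1 miss [D]
  6 | W B9 → L1 hit [D]
  7 | R B0 → L0 miss [-]
  8 | W B9 → L1 hit [D]
  9 | W B9 → L1 hit [D]

DIRTY = [9]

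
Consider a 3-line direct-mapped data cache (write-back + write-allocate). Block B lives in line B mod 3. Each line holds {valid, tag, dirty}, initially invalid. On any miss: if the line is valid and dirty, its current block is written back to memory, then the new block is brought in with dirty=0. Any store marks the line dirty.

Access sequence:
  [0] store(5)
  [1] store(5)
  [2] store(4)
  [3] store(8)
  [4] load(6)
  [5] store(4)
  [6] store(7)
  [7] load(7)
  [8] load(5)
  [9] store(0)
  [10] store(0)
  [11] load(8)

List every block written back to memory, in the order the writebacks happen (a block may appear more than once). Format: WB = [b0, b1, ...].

WB = [5, 4, 8]

0: W B5 -> L2 miss  d=D]
1: W B5 -> L2 hit  d=D]
2: W B4 -> L1 miss  d=D]
3: W B8 -> L2 miss wb->B5  d=D]
4: R B6 -> L0 miss  d=-]
5: W B4 -> L1 hit  d=D]
6: W B7 -> L1 miss wb->B4  d=D]
7: R B7 -> L1 hit  d=D]
8: R B5 -> L2 miss wb->B8  d=-]
9: W B0 -> L0 miss  d=D]
10: W B0 -> L0 hit  d=D]
11: R B8 -> L2 miss  d=-]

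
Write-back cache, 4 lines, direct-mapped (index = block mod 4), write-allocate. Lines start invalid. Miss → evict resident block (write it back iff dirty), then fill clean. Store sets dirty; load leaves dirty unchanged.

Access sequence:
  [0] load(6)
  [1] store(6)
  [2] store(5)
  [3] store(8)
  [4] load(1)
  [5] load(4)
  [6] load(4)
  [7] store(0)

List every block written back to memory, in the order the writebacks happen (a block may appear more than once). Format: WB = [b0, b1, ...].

WB = [5, 8]

  0 | R B6 → L2 miss [-]
  1 | W B6 → L2 hit [D]
  2 | W B5 → L1 miss [D]
  3 | W B8 → L0 miss [D]
  4 | R B1 → L1 miss wb→B5 [-]
  5 | R B4 → L0 miss wb→B8 [-]
  6 | R B4 → L0 hit [-]
  7 | W B0 → L0 miss [D]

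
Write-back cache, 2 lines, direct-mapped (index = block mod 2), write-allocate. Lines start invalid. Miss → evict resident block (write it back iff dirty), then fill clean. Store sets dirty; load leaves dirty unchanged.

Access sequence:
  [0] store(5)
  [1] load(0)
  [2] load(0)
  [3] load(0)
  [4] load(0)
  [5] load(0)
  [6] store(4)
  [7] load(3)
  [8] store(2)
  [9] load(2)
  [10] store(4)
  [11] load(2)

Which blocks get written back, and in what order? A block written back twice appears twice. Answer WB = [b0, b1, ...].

WB = [5, 4, 2, 4]

  0 | W B5 → L1 miss [D]
  1 | R B0 → L0 miss [-]
  2 | R B0 → L0 hit [-]
  3 | R B0 → L0 hit [-]
  4 | R B0 → L0 hit [-]
  5 | R B0 → L0 hit [-]
  6 | W B4 → L0 miss [D]
  7 | R B3 → L1 miss wb→B5 [-]
  8 | W B2 → L0 miss wb→B4 [D]
  9 | R B2 → L0 hit [D]
  10 | W B4 → L0 miss wb→B2 [D]
  11 | R B2 → L0 miss wb→B4 [-]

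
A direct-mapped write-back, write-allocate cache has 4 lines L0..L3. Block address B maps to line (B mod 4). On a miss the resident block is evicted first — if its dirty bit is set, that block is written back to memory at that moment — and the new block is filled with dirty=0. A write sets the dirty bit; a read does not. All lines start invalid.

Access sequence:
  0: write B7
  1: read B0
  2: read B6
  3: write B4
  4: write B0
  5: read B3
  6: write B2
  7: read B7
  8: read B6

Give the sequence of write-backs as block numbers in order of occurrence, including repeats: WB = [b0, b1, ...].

WB = [4, 7, 2]

0: W B7 -> L3 miss  d=D]
1: R B0 -> L0 miss  d=-]
2: R B6 -> L2 miss  d=-]
3: W B4 -> L0 miss  d=D]
4: W B0 -> L0 miss wb->B4  d=D]
5: R B3 -> L3 miss wb->B7  d=-]
6: W B2 -> L2 miss  d=D]
7: R B7 -> L3 miss  d=-]
8: R B6 -> L2 miss wb->B2  d=-]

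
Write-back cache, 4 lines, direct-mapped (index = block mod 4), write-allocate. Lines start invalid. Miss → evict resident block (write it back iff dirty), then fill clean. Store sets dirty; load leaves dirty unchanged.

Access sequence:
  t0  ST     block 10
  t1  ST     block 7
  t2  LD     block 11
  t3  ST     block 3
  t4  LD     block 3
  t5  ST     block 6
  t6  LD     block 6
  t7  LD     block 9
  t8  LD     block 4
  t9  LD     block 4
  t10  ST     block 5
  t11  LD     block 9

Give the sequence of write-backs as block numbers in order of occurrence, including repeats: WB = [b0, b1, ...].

WB = [7, 10, 5]

  0 | W B10 → L2 miss [D]
  1 | W B7 → L3 miss [D]
  2 | R B11 → L3 miss wb→B7 [-]
  3 | W B3 → L3 miss [D]
  4 | R B3 → L3 hit [D]
  5 | W B6 → L2 miss wb→B10 [D]
  6 | R B6 → L2 hit [D]
  7 | R B9 → L1 miss [-]
  8 | R B4 → L0 miss [-]
  9 | R B4 → L0 hit [-]
  10 | W B5 → L1 miss [D]
  11 | R B9 → L1 miss wb→B5 [-]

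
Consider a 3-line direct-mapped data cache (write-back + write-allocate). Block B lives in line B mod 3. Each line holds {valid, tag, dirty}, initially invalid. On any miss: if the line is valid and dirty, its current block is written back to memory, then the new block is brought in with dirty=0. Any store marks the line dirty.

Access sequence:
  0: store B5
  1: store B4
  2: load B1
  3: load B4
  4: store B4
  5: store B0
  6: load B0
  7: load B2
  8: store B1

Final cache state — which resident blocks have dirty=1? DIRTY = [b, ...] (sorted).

DIRTY = [0, 1]

0: W B5 -> L2 miss  d=D]
1: W B4 -> L1 miss  d=D]
2: R B1 -> L1 miss wb->B4  d=-]
3: R B4 -> L1 miss  d=-]
4: W B4 -> L1 hit  d=D]
5: W B0 -> L0 miss  d=D]
6: R B0 -> L0 hit  d=D]
7: R B2 -> L2 miss wb->B5  d=-]
8: W B1 -> L1 miss wb->B4  d=D]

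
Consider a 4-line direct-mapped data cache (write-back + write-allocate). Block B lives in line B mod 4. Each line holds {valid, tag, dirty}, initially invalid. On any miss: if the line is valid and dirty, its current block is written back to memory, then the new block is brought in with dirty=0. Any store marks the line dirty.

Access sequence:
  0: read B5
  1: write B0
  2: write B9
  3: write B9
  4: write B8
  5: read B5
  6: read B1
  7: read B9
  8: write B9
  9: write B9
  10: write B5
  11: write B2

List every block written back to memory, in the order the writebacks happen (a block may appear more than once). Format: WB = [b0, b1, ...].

WB = [0, 9, 9]

0: R B5 -> L1 miss  d=-]
1: W B0 -> L0 miss  d=D]
2: W B9 -> L1 miss  d=D]
3: W B9 -> L1 hit  d=D]
4: W B8 -> L0 miss wb->B0  d=D]
5: R B5 -> L1 miss wb->B9  d=-]
6: R B1 -> L1 miss  d=-]
7: R B9 -> L1 miss  d=-]
8: W B9 -> L1 hit  d=D]
9: W B9 -> L1 hit  d=D]
10: W B5 -> L1 miss wb->B9  d=D]
11: W B2 -> L2 miss  d=D]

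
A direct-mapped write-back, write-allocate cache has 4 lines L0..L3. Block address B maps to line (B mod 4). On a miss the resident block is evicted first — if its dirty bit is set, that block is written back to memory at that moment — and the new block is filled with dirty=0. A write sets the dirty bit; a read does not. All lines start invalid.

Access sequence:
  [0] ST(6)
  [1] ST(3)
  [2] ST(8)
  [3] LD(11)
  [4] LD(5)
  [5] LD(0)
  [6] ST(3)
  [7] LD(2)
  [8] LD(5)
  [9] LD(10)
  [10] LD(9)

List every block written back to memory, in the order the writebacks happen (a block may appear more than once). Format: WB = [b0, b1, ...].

WB = [3, 8, 6]

0: W B6 -> L2 miss  d=D]
1: W B3 -> L3 miss  d=D]
2: W B8 -> L0 miss  d=D]
3: R B11 -> L3 miss wb->B3  d=-]
4: R B5 -> L1 miss  d=-]
5: R B0 -> L0 miss wb->B8  d=-]
6: W B3 -> L3 miss  d=D]
7: R B2 -> L2 miss wb->B6  d=-]
8: R B5 -> L1 hit  d=-]
9: R B10 -> L2 miss  d=-]
10: R B9 -> L1 miss  d=-]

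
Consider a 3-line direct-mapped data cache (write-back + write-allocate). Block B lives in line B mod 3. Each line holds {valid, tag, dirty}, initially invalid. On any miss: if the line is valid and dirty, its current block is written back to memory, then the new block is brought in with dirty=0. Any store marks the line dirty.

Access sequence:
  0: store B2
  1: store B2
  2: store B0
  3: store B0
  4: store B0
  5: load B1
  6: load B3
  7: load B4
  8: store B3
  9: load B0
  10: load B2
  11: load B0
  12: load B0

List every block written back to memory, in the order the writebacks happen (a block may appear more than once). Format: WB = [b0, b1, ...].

  0 | W B2 → L2 miss [D]
  1 | W B2 → L2 hit [D]
  2 | W B0 → L0 miss [D]
  3 | W B0 → L0 hit [D]
  4 | W B0 → L0 hit [D]
  5 | R B1 → L1 miss [-]
  6 | R B3 → L0 miss wb→B0 [-]
  7 | R B4 → L1 miss [-]
  8 | W B3 → L0 hit [D]
  9 | R B0 → L0 miss wb→B3 [-]
  10 | R B2 → L2 hit [D]
  11 | R B0 → L0 hit [-]
  12 | R B0 → L0 hit [-]

WB = [0, 3]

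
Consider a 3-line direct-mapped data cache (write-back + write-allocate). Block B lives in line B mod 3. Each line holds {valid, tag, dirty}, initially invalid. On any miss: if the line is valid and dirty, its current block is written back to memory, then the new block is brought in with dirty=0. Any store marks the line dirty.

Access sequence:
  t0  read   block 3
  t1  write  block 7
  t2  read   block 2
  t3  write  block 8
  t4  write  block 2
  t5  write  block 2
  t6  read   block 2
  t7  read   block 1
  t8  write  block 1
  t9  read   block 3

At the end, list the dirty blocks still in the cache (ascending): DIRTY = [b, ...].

DIRTY = [1, 2]

  0 | R B3 → L0 miss [-]
  1 | W B7 → L1 miss [D]
  2 | R B2 → L2 miss [-]
  3 | W B8 → L2 miss [D]
  4 | W B2 → L2 miss wb→B8 [D]
  5 | W B2 → L2 hit [D]
  6 | R B2 → L2 hit [D]
  7 | R B1 → L1 miss wb→B7 [-]
  8 | W B1 → L1 hit [D]
  9 | R B3 → L0 hit [-]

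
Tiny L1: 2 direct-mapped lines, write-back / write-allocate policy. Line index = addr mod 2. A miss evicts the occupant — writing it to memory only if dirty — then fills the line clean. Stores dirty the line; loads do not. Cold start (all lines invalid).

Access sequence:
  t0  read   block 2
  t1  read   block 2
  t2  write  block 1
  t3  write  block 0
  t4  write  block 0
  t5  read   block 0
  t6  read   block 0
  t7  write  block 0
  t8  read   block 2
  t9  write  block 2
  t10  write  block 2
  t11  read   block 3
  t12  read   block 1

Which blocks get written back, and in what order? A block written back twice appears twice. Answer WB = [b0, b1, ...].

WB = [0, 1]

0: R B2 -> L0 miss  d=-]
1: R B2 -> L0 hit  d=-]
2: W B1 -> L1 miss  d=D]
3: W B0 -> L0 miss  d=D]
4: W B0 -> L0 hit  d=D]
5: R B0 -> L0 hit  d=D]
6: R B0 -> L0 hit  d=D]
7: W B0 -> L0 hit  d=D]
8: R B2 -> L0 miss wb->B0  d=-]
9: W B2 -> L0 hit  d=D]
10: W B2 -> L0 hit  d=D]
11: R B3 -> L1 miss wb->B1  d=-]
12: R B1 -> L1 miss  d=-]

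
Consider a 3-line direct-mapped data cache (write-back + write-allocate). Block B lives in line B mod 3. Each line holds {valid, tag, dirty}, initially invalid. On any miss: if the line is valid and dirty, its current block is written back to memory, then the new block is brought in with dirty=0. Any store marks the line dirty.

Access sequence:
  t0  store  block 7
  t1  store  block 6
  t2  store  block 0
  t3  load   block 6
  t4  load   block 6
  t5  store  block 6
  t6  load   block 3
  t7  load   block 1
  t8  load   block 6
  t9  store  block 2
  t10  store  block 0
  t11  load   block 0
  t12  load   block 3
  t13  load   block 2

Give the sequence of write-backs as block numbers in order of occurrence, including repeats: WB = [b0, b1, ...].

0: W B7 → L1 miss [D]
1: W B6 → L0 miss [D]
2: W B0 → L0 miss wb→B6 [D]
3: R B6 → L0 miss wb→B0 [-]
4: R B6 → L0 hit [-]
5: W B6 → L0 hit [D]
6: R B3 → L0 miss wb→B6 [-]
7: R B1 → L1 miss wb→B7 [-]
8: R B6 → L0 miss [-]
9: W B2 → L2 miss [D]
10: W B0 → L0 miss [D]
11: R B0 → L0 hit [D]
12: R B3 → L0 miss wb→B0 [-]
13: R B2 → L2 hit [D]

WB = [6, 0, 6, 7, 0]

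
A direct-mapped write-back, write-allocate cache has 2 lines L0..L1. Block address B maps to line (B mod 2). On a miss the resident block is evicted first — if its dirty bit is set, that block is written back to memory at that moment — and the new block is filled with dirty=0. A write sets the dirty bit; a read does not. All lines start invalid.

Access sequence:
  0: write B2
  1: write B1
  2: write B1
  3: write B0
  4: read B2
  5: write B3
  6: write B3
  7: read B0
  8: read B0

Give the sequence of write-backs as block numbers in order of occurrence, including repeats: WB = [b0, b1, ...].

WB = [2, 0, 1]

0: W B2 -> L0 miss  d=D]
1: W B1 -> L1 miss  d=D]
2: W B1 -> L1 hit  d=D]
3: W B0 -> L0 miss wb->B2  d=D]
4: R B2 -> L0 miss wb->B0  d=-]
5: W B3 -> L1 miss wb->B1  d=D]
6: W B3 -> L1 hit  d=D]
7: R B0 -> L0 miss  d=-]
8: R B0 -> L0 hit  d=-]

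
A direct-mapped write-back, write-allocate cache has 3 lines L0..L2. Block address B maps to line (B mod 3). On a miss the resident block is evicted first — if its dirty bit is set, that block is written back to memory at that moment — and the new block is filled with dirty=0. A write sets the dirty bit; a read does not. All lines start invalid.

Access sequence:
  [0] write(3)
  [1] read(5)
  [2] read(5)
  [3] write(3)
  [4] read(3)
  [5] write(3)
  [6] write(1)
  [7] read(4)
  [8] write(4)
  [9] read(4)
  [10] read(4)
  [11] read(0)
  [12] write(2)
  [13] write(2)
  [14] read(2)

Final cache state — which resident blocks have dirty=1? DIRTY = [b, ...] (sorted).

DIRTY = [2, 4]

  0 | W B3 → L0 miss [D]
  1 | R B5 → L2 miss [-]
  2 | R B5 → L2 hit [-]
  3 | W B3 → L0 hit [D]
  4 | R B3 → L0 hit [D]
  5 | W B3 → L0 hit [D]
  6 | W B1 → L1 miss [D]
  7 | R B4 → L1 miss wb→B1 [-]
  8 | W B4 → L1 hit [D]
  9 | R B4 → L1 hit [D]
  10 | R B4 → L1 hit [D]
  11 | R B0 → L0 miss wb→B3 [-]
  12 | W B2 → L2 miss [D]
  13 | W B2 → L2 hit [D]
  14 | R B2 → L2 hit [D]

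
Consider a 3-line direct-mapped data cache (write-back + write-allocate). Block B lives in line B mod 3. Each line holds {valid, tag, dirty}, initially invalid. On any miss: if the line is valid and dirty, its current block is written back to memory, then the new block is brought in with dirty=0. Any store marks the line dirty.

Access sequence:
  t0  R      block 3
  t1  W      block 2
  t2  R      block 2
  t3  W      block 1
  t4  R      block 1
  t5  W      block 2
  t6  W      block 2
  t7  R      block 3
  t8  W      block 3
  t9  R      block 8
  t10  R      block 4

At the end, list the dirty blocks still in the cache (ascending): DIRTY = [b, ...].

DIRTY = [3]

0: R B3 -> L0 miss  d=-]
1: W B2 -> L2 miss  d=D]
2: R B2 -> L2 hit  d=D]
3: W B1 -> L1 miss  d=D]
4: R B1 -> L1 hit  d=D]
5: W B2 -> L2 hit  d=D]
6: W B2 -> L2 hit  d=D]
7: R B3 -> L0 hit  d=-]
8: W B3 -> L0 hit  d=D]
9: R B8 -> L2 miss wb->B2  d=-]
10: R B4 -> L1 miss wb->B1  d=-]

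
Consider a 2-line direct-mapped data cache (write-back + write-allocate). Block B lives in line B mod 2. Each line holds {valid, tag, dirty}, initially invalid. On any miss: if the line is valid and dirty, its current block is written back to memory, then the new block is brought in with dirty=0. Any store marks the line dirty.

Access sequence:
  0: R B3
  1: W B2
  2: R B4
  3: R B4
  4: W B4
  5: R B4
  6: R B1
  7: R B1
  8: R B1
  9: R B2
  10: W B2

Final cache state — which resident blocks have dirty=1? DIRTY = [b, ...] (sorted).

DIRTY = [2]

0: R B3 -> L1 miss  d=-]
1: W B2 -> L0 miss  d=D]
2: R B4 -> L0 miss wb->B2  d=-]
3: R B4 -> L0 hit  d=-]
4: W B4 -> L0 hit  d=D]
5: R B4 -> L0 hit  d=D]
6: R B1 -> L1 miss  d=-]
7: R B1 -> L1 hit  d=-]
8: R B1 -> L1 hit  d=-]
9: R B2 -> L0 miss wb->B4  d=-]
10: W B2 -> L0 hit  d=D]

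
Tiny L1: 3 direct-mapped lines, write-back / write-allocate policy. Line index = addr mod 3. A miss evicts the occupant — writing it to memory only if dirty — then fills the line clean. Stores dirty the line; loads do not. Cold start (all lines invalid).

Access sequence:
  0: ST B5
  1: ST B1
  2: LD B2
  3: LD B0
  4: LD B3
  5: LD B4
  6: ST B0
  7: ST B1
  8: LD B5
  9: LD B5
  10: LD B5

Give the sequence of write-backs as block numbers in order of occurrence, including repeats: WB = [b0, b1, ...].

WB = [5, 1]

  0 | W B5 → L2 miss [D]
  1 | W B1 → L1 miss [D]
  2 | R B2 → L2 miss wb→B5 [-]
  3 | R B0 → L0 miss [-]
  4 | R B3 → L0 miss [-]
  5 | R B4 → L1 miss wb→B1 [-]
  6 | W B0 → L0 miss [D]
  7 | W B1 → L1 miss [D]
  8 | R B5 → L2 miss [-]
  9 | R B5 → L2 hit [-]
  10 | R B5 → L2 hit [-]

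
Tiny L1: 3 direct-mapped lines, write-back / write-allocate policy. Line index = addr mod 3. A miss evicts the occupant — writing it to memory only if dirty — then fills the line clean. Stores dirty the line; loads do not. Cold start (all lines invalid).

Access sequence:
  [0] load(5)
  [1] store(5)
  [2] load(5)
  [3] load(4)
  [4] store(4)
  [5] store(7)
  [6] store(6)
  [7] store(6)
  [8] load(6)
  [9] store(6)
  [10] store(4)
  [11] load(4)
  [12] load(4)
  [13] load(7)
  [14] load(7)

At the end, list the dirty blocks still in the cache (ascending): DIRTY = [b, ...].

DIRTY = [5, 6]

  0 | R B5 → L2 miss [-]
  1 | W B5 → L2 hit [D]
  2 | R B5 → L2 hit [D]
  3 | R B4 → L1 miss [-]
  4 | W B4 → L1 hit [D]
  5 | W B7 → L1 miss wb→B4 [D]
  6 | W B6 → L0 miss [D]
  7 | W B6 → L0 hit [D]
  8 | R B6 → L0 hit [D]
  9 | W B6 → L0 hit [D]
  10 | W B4 → L1 miss wb→B7 [D]
  11 | R B4 → L1 hit [D]
  12 | R B4 → L1 hit [D]
  13 | R B7 → L1 miss wb→B4 [-]
  14 | R B7 → L1 hit [-]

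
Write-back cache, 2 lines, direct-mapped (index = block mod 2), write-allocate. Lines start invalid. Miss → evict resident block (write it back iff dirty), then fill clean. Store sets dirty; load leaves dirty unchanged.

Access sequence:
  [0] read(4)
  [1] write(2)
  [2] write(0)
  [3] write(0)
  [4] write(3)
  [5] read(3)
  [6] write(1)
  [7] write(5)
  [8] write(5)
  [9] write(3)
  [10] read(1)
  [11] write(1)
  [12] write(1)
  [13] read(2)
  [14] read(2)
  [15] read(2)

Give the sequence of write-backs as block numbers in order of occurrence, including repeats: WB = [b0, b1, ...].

WB = [2, 3, 1, 5, 3, 0]

0: R B4 -> L0 miss  d=-]
1: W B2 -> L0 miss  d=D]
2: W B0 -> L0 miss wb->B2  d=D]
3: W B0 -> L0 hit  d=D]
4: W B3 -> L1 miss  d=D]
5: R B3 -> L1 hit  d=D]
6: W B1 -> L1 miss wb->B3  d=D]
7: W B5 -> L1 miss wb->B1  d=D]
8: W B5 -> L1 hit  d=D]
9: W B3 -> L1 miss wb->B5  d=D]
10: R B1 -> L1 miss wb->B3  d=-]
11: W B1 -> L1 hit  d=D]
12: W B1 -> L1 hit  d=D]
13: R B2 -> L0 miss wb->B0  d=-]
14: R B2 -> L0 hit  d=-]
15: R B2 -> L0 hit  d=-]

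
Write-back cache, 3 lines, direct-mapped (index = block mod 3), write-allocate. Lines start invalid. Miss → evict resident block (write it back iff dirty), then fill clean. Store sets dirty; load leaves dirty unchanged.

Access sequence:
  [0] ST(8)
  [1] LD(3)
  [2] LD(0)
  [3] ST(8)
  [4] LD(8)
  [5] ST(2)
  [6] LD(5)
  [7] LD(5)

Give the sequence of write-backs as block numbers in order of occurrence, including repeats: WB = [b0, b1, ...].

WB = [8, 2]

0: W B8 → L2 miss [D]
1: R B3 → L0 miss [-]
2: R B0 → L0 miss [-]
3: W B8 → L2 hit [D]
4: R B8 → L2 hit [D]
5: W B2 → L2 miss wb→B8 [D]
6: R B5 → L2 miss wb→B2 [-]
7: R B5 → L2 hit [-]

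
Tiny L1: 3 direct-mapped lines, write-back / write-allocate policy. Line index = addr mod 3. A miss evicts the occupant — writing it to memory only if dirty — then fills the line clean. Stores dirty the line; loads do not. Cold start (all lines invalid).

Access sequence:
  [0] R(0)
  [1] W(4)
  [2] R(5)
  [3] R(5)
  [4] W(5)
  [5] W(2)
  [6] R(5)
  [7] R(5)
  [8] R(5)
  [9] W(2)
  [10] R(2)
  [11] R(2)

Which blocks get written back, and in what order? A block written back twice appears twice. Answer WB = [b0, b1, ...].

  0 | R B0 → L0 miss [-]
  1 | W B4 → L1 miss [D]
  2 | R B5 → L2 miss [-]
  3 | R B5 → L2 hit [-]
  4 | W B5 → L2 hit [D]
  5 | W B2 → L2 miss wb→B5 [D]
  6 | R B5 → L2 miss wb→B2 [-]
  7 | R B5 → L2 hit [-]
  8 | R B5 → L2 hit [-]
  9 | W B2 → L2 miss [D]
  10 | R B2 → L2 hit [D]
  11 | R B2 → L2 hit [D]

WB = [5, 2]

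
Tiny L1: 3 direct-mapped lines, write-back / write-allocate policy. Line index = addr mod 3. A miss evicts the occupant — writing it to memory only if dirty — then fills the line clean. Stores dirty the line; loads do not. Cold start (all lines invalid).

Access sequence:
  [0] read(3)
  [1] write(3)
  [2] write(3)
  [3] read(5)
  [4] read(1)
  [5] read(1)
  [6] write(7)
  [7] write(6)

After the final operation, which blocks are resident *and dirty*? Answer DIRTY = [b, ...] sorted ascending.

DIRTY = [6, 7]

  0 | R B3 → L0 miss [-]
  1 | W B3 → L0 hit [D]
  2 | W B3 → L0 hit [D]
  3 | R B5 → L2 miss [-]
  4 | R B1 → L1 miss [-]
  5 | R B1 → L1 hit [-]
  6 | W B7 → L1 miss [D]
  7 | W B6 → L0 miss wb→B3 [D]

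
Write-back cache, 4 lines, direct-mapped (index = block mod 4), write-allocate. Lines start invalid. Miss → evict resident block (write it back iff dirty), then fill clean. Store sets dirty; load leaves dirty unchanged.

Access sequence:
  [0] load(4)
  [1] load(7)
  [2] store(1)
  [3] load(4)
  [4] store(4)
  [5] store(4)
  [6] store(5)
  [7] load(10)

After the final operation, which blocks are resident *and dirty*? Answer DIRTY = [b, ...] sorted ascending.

  0 | R B4 → L0 miss [-]
  1 | R B7 → L3 miss [-]
  2 | W B1 → L1 miss [D]
  3 | R B4 → L0 hit [-]
  4 | W B4 → L0 hit [D]
  5 | W B4 → L0 hit [D]
  6 | W B5 → L1 miss wb→B1 [D]
  7 | R B10 → L2 miss [-]

DIRTY = [4, 5]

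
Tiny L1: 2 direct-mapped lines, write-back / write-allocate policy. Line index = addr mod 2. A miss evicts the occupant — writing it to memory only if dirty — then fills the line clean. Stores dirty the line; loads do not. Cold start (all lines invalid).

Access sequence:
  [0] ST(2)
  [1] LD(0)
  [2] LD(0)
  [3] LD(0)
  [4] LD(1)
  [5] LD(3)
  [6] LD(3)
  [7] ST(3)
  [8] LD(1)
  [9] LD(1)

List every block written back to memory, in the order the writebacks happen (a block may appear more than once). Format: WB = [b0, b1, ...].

0: W B2 → L0 miss [D]
1: R B0 → L0 miss wb→B2 [-]
2: R B0 → L0 hit [-]
3: R B0 → L0 hit [-]
4: R B1 → L1 miss [-]
5: R B3 → L1 miss [-]
6: R B3 → L1 hit [-]
7: W B3 → L1 hit [D]
8: R B1 → L1 miss wb→B3 [-]
9: R B1 → L1 hit [-]

WB = [2, 3]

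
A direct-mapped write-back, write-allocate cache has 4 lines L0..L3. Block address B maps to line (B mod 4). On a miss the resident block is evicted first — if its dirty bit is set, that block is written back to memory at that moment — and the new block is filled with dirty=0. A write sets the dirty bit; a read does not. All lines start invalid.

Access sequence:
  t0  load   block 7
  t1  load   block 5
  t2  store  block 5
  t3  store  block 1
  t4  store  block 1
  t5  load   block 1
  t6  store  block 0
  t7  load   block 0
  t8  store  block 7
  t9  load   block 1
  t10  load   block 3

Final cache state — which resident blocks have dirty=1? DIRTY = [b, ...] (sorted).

DIRTY = [0, 1]

0: R B7 → L3 miss [-]
1: R B5 → L1 miss [-]
2: W B5 → L1 hit [D]
3: W B1 → L1 miss wb→B5 [D]
4: W B1 → L1 hit [D]
5: R B1 → L1 hit [D]
6: W B0 → L0 miss [D]
7: R B0 → L0 hit [D]
8: W B7 → L3 hit [D]
9: R B1 → L1 hit [D]
10: R B3 → L3 miss wb→B7 [-]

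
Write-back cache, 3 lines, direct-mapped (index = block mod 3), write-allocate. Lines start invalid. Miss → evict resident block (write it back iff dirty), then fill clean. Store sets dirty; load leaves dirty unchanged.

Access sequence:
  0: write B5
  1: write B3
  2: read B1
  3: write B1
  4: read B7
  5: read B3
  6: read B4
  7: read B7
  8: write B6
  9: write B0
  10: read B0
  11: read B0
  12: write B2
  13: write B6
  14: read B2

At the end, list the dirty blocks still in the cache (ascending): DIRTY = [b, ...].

  0 | W B5 → L2 miss [D]
  1 | W B3 → L0 miss [D]
  2 | R B1 → L1 miss [-]
  3 | W B1 → L1 hit [D]
  4 | R B7 → L1 miss wb→B1 [-]
  5 | R B3 → L0 hit [D]
  6 | R B4 → L1 miss [-]
  7 | R B7 → L1 miss [-]
  8 | W B6 → L0 miss wb→B3 [D]
  9 | W B0 → L0 miss wb→B6 [D]
  10 | R B0 → L0 hit [D]
  11 | R B0 → L0 hit [D]
  12 | W B2 → L2 miss wb→B5 [D]
  13 | W B6 → L0 miss wb→B0 [D]
  14 | R B2 → L2 hit [D]

DIRTY = [2, 6]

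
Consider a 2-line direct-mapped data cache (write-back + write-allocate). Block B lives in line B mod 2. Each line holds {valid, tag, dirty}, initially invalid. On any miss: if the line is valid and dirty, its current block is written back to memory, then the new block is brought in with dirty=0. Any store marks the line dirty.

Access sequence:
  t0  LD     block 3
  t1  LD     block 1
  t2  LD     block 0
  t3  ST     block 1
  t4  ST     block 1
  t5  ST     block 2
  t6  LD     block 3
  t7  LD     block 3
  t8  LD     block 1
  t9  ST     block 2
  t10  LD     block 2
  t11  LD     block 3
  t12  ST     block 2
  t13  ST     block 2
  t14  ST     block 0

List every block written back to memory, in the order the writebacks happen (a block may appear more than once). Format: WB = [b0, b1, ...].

WB = [1, 2]

0: R B3 → L1 miss [-]
1: R B1 → L1 miss [-]
2: R B0 → L0 miss [-]
3: W B1 → L1 hit [D]
4: W B1 → L1 hit [D]
5: W B2 → L0 miss [D]
6: R B3 → L1 miss wb→B1 [-]
7: R B3 → L1 hit [-]
8: R B1 → L1 miss [-]
9: W B2 → L0 hit [D]
10: R B2 → L0 hit [D]
11: R B3 → L1 miss [-]
12: W B2 → L0 hit [D]
13: W B2 → L0 hit [D]
14: W B0 → L0 miss wb→B2 [D]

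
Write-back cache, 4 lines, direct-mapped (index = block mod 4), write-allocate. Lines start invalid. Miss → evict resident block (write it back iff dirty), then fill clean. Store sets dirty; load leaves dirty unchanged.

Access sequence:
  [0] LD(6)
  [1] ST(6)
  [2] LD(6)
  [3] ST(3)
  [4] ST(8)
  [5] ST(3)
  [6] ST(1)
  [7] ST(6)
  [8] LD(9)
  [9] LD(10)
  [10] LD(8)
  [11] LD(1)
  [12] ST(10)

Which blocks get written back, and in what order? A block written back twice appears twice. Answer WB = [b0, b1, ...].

WB = [1, 6]

0: R B6 -> L2 miss  d=-]
1: W B6 -> L2 hit  d=D]
2: R B6 -> L2 hit  d=D]
3: W B3 -> L3 miss  d=D]
4: W B8 -> L0 miss  d=D]
5: W B3 -> L3 hit  d=D]
6: W B1 -> L1 miss  d=D]
7: W B6 -> L2 hit  d=D]
8: R B9 -> L1 miss wb->B1  d=-]
9: R B10 -> L2 miss wb->B6  d=-]
10: R B8 -> L0 hit  d=D]
11: R B1 -> L1 miss  d=-]
12: W B10 -> L2 hit  d=D]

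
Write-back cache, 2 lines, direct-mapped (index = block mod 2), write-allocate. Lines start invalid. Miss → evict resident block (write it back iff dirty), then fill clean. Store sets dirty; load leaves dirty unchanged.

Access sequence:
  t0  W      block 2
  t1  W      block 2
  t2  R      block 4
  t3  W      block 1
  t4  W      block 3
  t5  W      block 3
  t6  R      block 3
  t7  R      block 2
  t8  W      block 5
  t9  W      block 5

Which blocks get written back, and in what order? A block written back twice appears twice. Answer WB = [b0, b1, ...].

WB = [2, 1, 3]

  0 | W B2 → L0 miss [D]
  1 | W B2 → L0 hit [D]
  2 | R B4 → L0 miss wb→B2 [-]
  3 | W B1 → L1 miss [D]
  4 | W B3 → L1 miss wb→B1 [D]
  5 | W B3 → L1 hit [D]
  6 | R B3 → L1 hit [D]
  7 | R B2 → L0 miss [-]
  8 | W B5 → L1 miss wb→B3 [D]
  9 | W B5 → L1 hit [D]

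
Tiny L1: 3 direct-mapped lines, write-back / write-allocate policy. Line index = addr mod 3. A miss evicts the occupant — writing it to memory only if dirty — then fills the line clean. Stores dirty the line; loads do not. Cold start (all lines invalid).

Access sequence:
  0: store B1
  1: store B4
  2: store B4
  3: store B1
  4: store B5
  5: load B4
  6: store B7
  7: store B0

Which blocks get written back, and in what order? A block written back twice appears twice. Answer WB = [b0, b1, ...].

  0 | W B1 → L1 miss [D]
  1 | W B4 → L1 miss wb→B1 [D]
  2 | W B4 → L1 hit [D]
  3 | W B1 → L1 miss wb→B4 [D]
  4 | W B5 → L2 miss [D]
  5 | R B4 → L1 miss wb→B1 [-]
  6 | W B7 → L1 miss [D]
  7 | W B0 → L0 miss [D]

WB = [1, 4, 1]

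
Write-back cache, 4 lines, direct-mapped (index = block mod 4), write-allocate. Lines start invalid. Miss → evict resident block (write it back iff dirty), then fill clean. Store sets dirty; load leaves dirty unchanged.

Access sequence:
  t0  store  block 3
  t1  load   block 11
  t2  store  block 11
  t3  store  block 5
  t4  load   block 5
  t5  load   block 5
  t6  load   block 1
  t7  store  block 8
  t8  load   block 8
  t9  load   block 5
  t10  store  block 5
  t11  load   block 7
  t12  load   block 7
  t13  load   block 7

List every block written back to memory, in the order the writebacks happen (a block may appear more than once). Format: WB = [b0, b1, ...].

WB = [3, 5, 11]

0: W B3 → L3 miss [D]
1: R B11 → L3 miss wb→B3 [-]
2: W B11 → L3 hit [D]
3: W B5 → L1 miss [D]
4: R B5 → L1 hit [D]
5: R B5 → L1 hit [D]
6: R B1 → L1 miss wb→B5 [-]
7: W B8 → L0 miss [D]
8: R B8 → L0 hit [D]
9: R B5 → L1 miss [-]
10: W B5 → L1 hit [D]
11: R B7 → L3 miss wb→B11 [-]
12: R B7 → L3 hit [-]
13: R B7 → L3 hit [-]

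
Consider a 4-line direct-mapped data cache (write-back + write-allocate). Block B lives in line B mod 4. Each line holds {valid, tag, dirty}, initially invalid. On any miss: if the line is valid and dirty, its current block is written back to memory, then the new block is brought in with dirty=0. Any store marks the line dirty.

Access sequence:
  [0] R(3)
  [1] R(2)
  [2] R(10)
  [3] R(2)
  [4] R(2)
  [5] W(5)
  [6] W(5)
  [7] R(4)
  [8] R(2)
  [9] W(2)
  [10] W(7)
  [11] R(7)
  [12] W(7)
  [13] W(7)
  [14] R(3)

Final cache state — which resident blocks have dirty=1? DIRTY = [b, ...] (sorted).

0: R B3 -> L3 miss  d=-]
1: R B2 -> L2 miss  d=-]
2: R B10 -> L2 miss  d=-]
3: R B2 -> L2 miss  d=-]
4: R B2 -> L2 hit  d=-]
5: W B5 -> L1 miss  d=D]
6: W B5 -> L1 hit  d=D]
7: R B4 -> L0 miss  d=-]
8: R B2 -> L2 hit  d=-]
9: W B2 -> L2 hit  d=D]
10: W B7 -> L3 miss  d=D]
11: R B7 -> L3 hit  d=D]
12: W B7 -> L3 hit  d=D]
13: W B7 -> L3 hit  d=D]
14: R B3 -> L3 miss wb->B7  d=-]

DIRTY = [2, 5]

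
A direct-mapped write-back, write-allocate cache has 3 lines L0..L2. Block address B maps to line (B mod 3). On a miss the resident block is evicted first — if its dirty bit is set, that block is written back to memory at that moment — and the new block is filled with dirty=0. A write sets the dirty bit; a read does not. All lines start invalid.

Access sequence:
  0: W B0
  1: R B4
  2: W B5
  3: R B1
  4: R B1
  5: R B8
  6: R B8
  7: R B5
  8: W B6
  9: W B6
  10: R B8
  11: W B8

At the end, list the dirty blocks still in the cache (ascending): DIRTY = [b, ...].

DIRTY = [6, 8]

0: W B0 -> L0 miss  d=D]
1: R B4 -> L1 miss  d=-]
2: W B5 -> L2 miss  d=D]
3: R B1 -> L1 miss  d=-]
4: R B1 -> L1 hit  d=-]
5: R B8 -> L2 miss wb->B5  d=-]
6: R B8 -> L2 hit  d=-]
7: R B5 -> L2 miss  d=-]
8: W B6 -> L0 miss wb->B0  d=D]
9: W B6 -> L0 hit  d=D]
10: R B8 -> L2 miss  d=-]
11: W B8 -> L2 hit  d=D]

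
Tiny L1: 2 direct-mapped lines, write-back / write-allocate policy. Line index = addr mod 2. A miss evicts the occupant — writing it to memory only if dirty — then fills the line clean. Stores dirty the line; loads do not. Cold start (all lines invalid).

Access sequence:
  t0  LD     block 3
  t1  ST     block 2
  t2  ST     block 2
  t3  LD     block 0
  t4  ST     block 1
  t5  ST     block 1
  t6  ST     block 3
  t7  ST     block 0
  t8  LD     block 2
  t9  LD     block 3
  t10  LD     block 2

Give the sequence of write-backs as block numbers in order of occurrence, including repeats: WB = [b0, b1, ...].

WB = [2, 1, 0]

0: R B3 → L1 miss [-]
1: W B2 → L0 miss [D]
2: W B2 → L0 hit [D]
3: R B0 → L0 miss wb→B2 [-]
4: W B1 → L1 miss [D]
5: W B1 → L1 hit [D]
6: W B3 → L1 miss wb→B1 [D]
7: W B0 → L0 hit [D]
8: R B2 → L0 miss wb→B0 [-]
9: R B3 → L1 hit [D]
10: R B2 → L0 hit [-]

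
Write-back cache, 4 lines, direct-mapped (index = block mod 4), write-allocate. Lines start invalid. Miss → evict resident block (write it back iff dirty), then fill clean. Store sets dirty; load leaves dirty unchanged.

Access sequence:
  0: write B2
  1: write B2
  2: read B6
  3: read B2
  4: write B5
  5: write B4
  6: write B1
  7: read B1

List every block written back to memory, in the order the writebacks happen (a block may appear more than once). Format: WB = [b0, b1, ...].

WB = [2, 5]

  0 | W B2 → L2 miss [D]
  1 | W B2 → L2 hit [D]
  2 | R B6 → L2 miss wb→B2 [-]
  3 | R B2 → L2 miss [-]
  4 | W B5 → L1 miss [D]
  5 | W B4 → L0 miss [D]
  6 | W B1 → L1 miss wb→B5 [D]
  7 | R B1 → L1 hit [D]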